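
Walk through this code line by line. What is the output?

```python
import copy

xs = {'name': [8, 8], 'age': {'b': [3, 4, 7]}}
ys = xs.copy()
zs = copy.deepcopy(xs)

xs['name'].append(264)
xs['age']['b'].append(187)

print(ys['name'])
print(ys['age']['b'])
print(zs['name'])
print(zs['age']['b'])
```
[8, 8, 264]
[3, 4, 7, 187]
[8, 8]
[3, 4, 7]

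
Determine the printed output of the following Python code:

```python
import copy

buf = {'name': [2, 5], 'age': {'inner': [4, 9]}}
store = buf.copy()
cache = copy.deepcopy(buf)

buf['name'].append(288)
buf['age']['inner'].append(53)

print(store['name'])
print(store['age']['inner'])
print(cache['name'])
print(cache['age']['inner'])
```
[2, 5, 288]
[4, 9, 53]
[2, 5]
[4, 9]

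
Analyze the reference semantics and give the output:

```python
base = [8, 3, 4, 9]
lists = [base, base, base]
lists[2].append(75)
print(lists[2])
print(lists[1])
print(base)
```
[8, 3, 4, 9, 75]
[8, 3, 4, 9, 75]
[8, 3, 4, 9, 75]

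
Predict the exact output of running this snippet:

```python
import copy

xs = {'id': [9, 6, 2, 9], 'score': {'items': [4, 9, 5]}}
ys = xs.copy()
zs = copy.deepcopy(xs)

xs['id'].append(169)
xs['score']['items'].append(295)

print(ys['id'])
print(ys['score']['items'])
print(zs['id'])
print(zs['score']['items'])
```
[9, 6, 2, 9, 169]
[4, 9, 5, 295]
[9, 6, 2, 9]
[4, 9, 5]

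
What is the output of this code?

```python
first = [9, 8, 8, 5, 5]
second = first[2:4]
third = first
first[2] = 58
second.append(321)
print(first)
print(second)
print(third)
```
[9, 8, 58, 5, 5]
[8, 5, 321]
[9, 8, 58, 5, 5]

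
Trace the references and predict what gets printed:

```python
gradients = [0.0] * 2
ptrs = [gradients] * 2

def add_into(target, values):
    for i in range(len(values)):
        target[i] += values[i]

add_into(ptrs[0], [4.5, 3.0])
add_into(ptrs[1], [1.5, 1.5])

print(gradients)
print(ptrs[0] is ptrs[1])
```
[6.0, 4.5]
True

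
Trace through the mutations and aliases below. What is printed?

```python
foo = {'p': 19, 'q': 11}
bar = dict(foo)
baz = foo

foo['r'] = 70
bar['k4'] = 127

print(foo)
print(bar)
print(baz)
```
{'p': 19, 'q': 11, 'r': 70}
{'p': 19, 'q': 11, 'k4': 127}
{'p': 19, 'q': 11, 'r': 70}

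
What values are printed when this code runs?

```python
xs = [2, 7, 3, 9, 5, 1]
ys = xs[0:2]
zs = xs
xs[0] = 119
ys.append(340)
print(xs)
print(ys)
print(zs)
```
[119, 7, 3, 9, 5, 1]
[2, 7, 340]
[119, 7, 3, 9, 5, 1]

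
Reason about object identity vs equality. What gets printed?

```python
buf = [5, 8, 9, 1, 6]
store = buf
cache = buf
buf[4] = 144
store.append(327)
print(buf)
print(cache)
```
[5, 8, 9, 1, 144, 327]
[5, 8, 9, 1, 144, 327]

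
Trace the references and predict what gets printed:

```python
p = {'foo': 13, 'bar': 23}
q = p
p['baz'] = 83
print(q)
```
{'foo': 13, 'bar': 23, 'baz': 83}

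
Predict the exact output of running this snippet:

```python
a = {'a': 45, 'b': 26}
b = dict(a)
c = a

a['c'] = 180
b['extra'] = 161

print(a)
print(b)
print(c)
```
{'a': 45, 'b': 26, 'c': 180}
{'a': 45, 'b': 26, 'extra': 161}
{'a': 45, 'b': 26, 'c': 180}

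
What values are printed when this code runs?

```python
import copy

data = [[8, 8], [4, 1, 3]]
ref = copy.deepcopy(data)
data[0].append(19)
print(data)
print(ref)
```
[[8, 8, 19], [4, 1, 3]]
[[8, 8], [4, 1, 3]]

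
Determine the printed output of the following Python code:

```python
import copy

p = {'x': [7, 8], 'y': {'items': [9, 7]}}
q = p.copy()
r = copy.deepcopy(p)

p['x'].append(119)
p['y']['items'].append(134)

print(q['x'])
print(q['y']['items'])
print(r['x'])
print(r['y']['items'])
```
[7, 8, 119]
[9, 7, 134]
[7, 8]
[9, 7]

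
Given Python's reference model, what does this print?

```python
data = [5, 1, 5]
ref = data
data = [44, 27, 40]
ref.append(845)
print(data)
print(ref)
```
[44, 27, 40]
[5, 1, 5, 845]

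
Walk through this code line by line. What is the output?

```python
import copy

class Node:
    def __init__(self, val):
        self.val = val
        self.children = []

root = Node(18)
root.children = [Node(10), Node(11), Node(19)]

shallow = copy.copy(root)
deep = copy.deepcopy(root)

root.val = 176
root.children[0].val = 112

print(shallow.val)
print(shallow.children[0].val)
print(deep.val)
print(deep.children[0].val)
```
18
112
18
10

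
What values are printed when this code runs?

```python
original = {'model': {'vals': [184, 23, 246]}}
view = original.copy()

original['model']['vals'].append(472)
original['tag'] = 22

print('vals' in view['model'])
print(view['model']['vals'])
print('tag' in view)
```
True
[184, 23, 246, 472]
False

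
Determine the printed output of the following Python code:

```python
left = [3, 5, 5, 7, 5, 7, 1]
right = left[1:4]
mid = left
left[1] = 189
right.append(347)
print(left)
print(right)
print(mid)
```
[3, 189, 5, 7, 5, 7, 1]
[5, 5, 7, 347]
[3, 189, 5, 7, 5, 7, 1]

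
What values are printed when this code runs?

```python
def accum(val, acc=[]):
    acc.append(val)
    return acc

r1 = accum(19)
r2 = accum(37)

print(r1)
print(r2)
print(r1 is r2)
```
[19, 37]
[19, 37]
True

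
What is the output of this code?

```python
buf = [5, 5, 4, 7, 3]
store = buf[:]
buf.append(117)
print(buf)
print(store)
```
[5, 5, 4, 7, 3, 117]
[5, 5, 4, 7, 3]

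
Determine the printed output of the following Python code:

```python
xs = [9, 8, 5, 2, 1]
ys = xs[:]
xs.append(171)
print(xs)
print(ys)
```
[9, 8, 5, 2, 1, 171]
[9, 8, 5, 2, 1]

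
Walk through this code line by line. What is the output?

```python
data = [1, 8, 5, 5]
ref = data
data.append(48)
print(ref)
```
[1, 8, 5, 5, 48]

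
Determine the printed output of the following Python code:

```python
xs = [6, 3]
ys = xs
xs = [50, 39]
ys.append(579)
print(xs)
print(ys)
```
[50, 39]
[6, 3, 579]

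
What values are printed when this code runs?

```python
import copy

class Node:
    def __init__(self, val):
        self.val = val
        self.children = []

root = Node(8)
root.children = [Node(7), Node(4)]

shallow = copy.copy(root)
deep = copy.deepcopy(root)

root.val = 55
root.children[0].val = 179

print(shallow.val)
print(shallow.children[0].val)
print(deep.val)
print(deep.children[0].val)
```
8
179
8
7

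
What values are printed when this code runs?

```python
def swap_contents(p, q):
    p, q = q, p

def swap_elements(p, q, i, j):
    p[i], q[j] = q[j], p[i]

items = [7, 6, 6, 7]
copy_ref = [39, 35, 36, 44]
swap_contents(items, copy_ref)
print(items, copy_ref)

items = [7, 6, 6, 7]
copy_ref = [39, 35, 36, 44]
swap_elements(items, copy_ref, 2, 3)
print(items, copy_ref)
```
[7, 6, 6, 7] [39, 35, 36, 44]
[7, 6, 44, 7] [39, 35, 36, 6]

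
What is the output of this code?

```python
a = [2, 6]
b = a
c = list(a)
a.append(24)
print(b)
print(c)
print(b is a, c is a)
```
[2, 6, 24]
[2, 6]
True False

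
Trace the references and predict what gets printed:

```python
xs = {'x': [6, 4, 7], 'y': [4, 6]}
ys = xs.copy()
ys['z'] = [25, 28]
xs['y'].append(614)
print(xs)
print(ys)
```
{'x': [6, 4, 7], 'y': [4, 6, 614]}
{'x': [6, 4, 7], 'y': [4, 6, 614], 'z': [25, 28]}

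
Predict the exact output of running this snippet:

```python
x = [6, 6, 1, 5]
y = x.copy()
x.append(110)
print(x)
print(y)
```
[6, 6, 1, 5, 110]
[6, 6, 1, 5]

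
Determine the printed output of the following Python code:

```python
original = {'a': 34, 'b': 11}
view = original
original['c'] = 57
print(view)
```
{'a': 34, 'b': 11, 'c': 57}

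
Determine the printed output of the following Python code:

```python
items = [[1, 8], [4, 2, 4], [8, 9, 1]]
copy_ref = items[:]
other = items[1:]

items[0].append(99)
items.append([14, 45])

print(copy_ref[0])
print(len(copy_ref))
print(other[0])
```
[1, 8, 99]
3
[4, 2, 4]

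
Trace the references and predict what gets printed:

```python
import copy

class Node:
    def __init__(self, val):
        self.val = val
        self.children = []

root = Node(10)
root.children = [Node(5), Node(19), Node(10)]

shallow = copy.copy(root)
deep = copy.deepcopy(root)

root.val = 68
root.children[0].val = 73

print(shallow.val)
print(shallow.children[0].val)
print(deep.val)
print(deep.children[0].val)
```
10
73
10
5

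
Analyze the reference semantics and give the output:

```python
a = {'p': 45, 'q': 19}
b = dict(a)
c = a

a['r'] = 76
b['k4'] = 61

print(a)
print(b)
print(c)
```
{'p': 45, 'q': 19, 'r': 76}
{'p': 45, 'q': 19, 'k4': 61}
{'p': 45, 'q': 19, 'r': 76}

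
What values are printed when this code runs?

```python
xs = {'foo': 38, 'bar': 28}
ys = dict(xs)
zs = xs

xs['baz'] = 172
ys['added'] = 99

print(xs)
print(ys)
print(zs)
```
{'foo': 38, 'bar': 28, 'baz': 172}
{'foo': 38, 'bar': 28, 'added': 99}
{'foo': 38, 'bar': 28, 'baz': 172}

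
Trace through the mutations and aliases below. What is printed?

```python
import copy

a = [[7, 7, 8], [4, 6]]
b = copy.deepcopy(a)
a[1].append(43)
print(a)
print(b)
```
[[7, 7, 8], [4, 6, 43]]
[[7, 7, 8], [4, 6]]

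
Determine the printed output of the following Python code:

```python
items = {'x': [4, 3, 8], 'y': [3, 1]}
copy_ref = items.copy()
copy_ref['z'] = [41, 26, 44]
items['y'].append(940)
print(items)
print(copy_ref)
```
{'x': [4, 3, 8], 'y': [3, 1, 940]}
{'x': [4, 3, 8], 'y': [3, 1, 940], 'z': [41, 26, 44]}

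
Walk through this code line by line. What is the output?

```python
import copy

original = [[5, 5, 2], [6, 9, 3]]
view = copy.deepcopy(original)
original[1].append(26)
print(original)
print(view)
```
[[5, 5, 2], [6, 9, 3, 26]]
[[5, 5, 2], [6, 9, 3]]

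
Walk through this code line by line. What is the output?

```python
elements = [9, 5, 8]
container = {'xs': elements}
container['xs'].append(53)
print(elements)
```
[9, 5, 8, 53]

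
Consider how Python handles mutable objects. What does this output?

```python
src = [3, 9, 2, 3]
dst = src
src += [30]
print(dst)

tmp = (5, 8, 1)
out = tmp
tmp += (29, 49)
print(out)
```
[3, 9, 2, 3, 30]
(5, 8, 1)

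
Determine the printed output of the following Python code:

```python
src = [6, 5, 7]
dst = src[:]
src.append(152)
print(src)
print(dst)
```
[6, 5, 7, 152]
[6, 5, 7]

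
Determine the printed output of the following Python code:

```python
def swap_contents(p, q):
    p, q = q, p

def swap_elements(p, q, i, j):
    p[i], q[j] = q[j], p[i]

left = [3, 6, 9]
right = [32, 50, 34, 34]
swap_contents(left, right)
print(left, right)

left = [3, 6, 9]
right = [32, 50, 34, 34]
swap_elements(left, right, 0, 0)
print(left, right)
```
[3, 6, 9] [32, 50, 34, 34]
[32, 6, 9] [3, 50, 34, 34]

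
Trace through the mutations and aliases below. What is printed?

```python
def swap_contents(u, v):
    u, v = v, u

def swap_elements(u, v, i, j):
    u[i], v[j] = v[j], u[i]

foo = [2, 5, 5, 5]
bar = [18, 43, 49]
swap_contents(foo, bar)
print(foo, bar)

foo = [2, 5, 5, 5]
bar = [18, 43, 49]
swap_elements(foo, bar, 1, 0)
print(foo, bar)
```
[2, 5, 5, 5] [18, 43, 49]
[2, 18, 5, 5] [5, 43, 49]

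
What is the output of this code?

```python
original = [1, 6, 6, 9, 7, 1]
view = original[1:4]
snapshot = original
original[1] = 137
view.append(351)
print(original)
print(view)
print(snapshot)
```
[1, 137, 6, 9, 7, 1]
[6, 6, 9, 351]
[1, 137, 6, 9, 7, 1]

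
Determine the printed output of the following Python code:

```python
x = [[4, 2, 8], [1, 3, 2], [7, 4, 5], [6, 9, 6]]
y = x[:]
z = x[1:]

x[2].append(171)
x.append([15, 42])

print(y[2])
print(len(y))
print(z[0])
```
[7, 4, 5, 171]
4
[1, 3, 2]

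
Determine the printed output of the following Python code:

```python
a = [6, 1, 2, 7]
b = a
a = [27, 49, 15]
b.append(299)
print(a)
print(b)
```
[27, 49, 15]
[6, 1, 2, 7, 299]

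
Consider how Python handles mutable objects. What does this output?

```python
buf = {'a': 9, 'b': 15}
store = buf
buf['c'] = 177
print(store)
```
{'a': 9, 'b': 15, 'c': 177}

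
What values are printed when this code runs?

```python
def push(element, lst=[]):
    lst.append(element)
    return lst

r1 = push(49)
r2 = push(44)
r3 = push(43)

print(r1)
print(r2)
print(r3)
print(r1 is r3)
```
[49, 44, 43]
[49, 44, 43]
[49, 44, 43]
True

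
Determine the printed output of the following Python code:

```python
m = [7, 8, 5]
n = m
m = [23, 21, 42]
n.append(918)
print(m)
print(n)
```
[23, 21, 42]
[7, 8, 5, 918]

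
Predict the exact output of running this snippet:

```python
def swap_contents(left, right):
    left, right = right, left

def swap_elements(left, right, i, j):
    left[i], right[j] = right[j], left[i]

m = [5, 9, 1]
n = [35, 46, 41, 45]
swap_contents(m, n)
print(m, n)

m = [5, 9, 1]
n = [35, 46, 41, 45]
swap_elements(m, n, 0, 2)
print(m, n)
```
[5, 9, 1] [35, 46, 41, 45]
[41, 9, 1] [35, 46, 5, 45]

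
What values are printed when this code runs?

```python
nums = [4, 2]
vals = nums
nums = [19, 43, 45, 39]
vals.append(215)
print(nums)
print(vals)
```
[19, 43, 45, 39]
[4, 2, 215]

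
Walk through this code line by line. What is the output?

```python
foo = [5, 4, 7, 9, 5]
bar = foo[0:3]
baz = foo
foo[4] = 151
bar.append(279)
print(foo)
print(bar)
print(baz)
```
[5, 4, 7, 9, 151]
[5, 4, 7, 279]
[5, 4, 7, 9, 151]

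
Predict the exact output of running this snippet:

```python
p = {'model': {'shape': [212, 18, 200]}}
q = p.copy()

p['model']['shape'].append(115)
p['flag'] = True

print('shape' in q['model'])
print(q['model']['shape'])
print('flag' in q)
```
True
[212, 18, 200, 115]
False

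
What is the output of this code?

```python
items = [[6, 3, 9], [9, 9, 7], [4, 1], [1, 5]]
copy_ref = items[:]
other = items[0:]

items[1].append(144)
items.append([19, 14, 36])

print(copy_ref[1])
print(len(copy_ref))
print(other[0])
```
[9, 9, 7, 144]
4
[6, 3, 9]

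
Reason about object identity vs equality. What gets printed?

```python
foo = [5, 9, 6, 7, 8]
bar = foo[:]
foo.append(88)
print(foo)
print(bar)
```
[5, 9, 6, 7, 8, 88]
[5, 9, 6, 7, 8]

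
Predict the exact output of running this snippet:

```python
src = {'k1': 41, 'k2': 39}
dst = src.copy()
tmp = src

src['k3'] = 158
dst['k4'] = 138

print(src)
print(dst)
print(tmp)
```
{'k1': 41, 'k2': 39, 'k3': 158}
{'k1': 41, 'k2': 39, 'k4': 138}
{'k1': 41, 'k2': 39, 'k3': 158}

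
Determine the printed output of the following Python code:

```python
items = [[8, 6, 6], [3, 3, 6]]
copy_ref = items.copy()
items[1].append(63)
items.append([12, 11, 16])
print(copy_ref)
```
[[8, 6, 6], [3, 3, 6, 63]]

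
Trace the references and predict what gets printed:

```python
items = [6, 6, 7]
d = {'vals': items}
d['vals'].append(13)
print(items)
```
[6, 6, 7, 13]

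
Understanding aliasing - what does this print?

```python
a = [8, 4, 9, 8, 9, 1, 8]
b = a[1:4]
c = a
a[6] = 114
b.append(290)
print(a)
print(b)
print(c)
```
[8, 4, 9, 8, 9, 1, 114]
[4, 9, 8, 290]
[8, 4, 9, 8, 9, 1, 114]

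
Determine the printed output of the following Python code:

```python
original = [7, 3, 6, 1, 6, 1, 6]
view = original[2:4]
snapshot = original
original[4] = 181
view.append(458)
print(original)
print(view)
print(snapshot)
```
[7, 3, 6, 1, 181, 1, 6]
[6, 1, 458]
[7, 3, 6, 1, 181, 1, 6]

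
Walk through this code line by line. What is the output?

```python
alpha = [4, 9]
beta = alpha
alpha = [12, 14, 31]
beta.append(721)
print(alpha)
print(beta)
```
[12, 14, 31]
[4, 9, 721]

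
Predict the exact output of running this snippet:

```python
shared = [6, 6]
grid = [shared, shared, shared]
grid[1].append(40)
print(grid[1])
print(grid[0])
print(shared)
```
[6, 6, 40]
[6, 6, 40]
[6, 6, 40]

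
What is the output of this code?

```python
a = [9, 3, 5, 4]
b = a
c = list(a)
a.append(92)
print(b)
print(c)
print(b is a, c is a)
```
[9, 3, 5, 4, 92]
[9, 3, 5, 4]
True False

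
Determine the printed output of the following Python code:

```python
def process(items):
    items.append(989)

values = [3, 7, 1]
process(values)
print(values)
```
[3, 7, 1, 989]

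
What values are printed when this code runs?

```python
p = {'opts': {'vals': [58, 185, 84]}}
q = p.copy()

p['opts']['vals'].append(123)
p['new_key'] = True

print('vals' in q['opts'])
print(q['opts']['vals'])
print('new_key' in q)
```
True
[58, 185, 84, 123]
False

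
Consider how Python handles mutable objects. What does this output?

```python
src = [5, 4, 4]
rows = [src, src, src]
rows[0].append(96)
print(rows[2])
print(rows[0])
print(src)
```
[5, 4, 4, 96]
[5, 4, 4, 96]
[5, 4, 4, 96]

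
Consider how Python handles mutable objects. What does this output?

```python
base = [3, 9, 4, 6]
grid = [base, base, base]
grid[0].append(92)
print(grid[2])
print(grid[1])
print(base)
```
[3, 9, 4, 6, 92]
[3, 9, 4, 6, 92]
[3, 9, 4, 6, 92]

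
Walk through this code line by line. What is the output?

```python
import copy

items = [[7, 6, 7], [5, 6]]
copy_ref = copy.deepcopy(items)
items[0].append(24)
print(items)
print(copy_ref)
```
[[7, 6, 7, 24], [5, 6]]
[[7, 6, 7], [5, 6]]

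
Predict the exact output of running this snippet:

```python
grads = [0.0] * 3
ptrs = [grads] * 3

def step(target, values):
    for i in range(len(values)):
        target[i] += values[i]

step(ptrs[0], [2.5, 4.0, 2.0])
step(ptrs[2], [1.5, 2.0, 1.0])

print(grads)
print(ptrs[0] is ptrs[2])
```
[4.0, 6.0, 3.0]
True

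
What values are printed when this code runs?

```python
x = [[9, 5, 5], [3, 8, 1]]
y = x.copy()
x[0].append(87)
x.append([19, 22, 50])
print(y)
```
[[9, 5, 5, 87], [3, 8, 1]]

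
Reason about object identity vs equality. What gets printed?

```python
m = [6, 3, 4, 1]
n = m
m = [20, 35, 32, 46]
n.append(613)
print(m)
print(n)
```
[20, 35, 32, 46]
[6, 3, 4, 1, 613]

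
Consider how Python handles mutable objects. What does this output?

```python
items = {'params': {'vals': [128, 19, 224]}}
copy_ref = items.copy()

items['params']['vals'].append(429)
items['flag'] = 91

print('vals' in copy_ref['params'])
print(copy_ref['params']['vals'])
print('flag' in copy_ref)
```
True
[128, 19, 224, 429]
False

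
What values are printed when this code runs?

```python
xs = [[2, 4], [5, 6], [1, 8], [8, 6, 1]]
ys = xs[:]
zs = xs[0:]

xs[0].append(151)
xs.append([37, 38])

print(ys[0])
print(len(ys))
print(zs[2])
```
[2, 4, 151]
4
[1, 8]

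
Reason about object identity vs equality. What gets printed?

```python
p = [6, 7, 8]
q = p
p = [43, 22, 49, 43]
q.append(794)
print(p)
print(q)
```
[43, 22, 49, 43]
[6, 7, 8, 794]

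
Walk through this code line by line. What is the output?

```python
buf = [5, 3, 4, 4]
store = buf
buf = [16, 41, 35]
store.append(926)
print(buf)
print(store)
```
[16, 41, 35]
[5, 3, 4, 4, 926]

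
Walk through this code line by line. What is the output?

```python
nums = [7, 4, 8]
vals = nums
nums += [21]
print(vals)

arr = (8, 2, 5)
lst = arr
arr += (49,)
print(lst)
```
[7, 4, 8, 21]
(8, 2, 5)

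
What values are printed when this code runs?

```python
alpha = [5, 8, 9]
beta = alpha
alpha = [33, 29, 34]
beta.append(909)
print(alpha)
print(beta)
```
[33, 29, 34]
[5, 8, 9, 909]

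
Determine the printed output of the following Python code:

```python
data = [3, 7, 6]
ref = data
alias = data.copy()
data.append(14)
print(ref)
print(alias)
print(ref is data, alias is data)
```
[3, 7, 6, 14]
[3, 7, 6]
True False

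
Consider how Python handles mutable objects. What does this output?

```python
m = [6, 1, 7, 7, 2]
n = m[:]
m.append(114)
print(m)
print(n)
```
[6, 1, 7, 7, 2, 114]
[6, 1, 7, 7, 2]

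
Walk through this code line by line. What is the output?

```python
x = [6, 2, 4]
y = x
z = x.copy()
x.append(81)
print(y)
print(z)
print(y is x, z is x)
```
[6, 2, 4, 81]
[6, 2, 4]
True False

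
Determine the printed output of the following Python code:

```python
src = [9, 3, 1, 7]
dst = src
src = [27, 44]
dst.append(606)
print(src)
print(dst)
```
[27, 44]
[9, 3, 1, 7, 606]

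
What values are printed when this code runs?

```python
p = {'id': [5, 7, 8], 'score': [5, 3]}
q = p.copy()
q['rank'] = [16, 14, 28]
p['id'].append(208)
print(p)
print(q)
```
{'id': [5, 7, 8, 208], 'score': [5, 3]}
{'id': [5, 7, 8, 208], 'score': [5, 3], 'rank': [16, 14, 28]}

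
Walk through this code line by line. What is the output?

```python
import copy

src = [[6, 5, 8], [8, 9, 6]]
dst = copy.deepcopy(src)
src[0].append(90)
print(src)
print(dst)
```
[[6, 5, 8, 90], [8, 9, 6]]
[[6, 5, 8], [8, 9, 6]]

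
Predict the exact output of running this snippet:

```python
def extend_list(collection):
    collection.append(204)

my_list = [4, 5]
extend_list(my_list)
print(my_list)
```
[4, 5, 204]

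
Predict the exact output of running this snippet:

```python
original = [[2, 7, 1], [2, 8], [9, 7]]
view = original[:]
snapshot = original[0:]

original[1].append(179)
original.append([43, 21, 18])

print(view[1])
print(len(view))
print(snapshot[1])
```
[2, 8, 179]
3
[2, 8, 179]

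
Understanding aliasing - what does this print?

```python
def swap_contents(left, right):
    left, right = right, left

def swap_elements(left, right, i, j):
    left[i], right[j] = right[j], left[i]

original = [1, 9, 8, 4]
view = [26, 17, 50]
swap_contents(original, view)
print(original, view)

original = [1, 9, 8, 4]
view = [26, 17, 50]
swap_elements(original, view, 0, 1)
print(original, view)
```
[1, 9, 8, 4] [26, 17, 50]
[17, 9, 8, 4] [26, 1, 50]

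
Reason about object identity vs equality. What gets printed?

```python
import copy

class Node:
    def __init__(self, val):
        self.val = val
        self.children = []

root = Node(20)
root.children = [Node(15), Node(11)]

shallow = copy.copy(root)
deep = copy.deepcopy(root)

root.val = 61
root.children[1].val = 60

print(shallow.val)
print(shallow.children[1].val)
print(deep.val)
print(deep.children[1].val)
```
20
60
20
11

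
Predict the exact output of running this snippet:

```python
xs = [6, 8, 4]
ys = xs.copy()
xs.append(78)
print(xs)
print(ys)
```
[6, 8, 4, 78]
[6, 8, 4]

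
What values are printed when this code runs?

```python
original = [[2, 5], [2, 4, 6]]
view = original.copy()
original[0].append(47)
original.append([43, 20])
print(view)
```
[[2, 5, 47], [2, 4, 6]]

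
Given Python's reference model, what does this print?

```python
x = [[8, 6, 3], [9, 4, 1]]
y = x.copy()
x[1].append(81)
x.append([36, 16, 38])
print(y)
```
[[8, 6, 3], [9, 4, 1, 81]]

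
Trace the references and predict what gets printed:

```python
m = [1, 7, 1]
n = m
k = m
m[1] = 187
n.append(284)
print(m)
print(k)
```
[1, 187, 1, 284]
[1, 187, 1, 284]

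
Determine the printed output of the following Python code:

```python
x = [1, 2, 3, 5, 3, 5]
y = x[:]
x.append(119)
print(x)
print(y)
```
[1, 2, 3, 5, 3, 5, 119]
[1, 2, 3, 5, 3, 5]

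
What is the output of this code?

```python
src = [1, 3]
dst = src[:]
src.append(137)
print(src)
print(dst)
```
[1, 3, 137]
[1, 3]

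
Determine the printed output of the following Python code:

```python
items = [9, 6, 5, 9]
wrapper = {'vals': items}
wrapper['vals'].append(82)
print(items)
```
[9, 6, 5, 9, 82]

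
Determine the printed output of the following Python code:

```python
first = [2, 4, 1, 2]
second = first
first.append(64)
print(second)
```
[2, 4, 1, 2, 64]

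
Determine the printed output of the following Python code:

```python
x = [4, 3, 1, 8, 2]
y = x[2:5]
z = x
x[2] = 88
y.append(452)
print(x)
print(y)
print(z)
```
[4, 3, 88, 8, 2]
[1, 8, 2, 452]
[4, 3, 88, 8, 2]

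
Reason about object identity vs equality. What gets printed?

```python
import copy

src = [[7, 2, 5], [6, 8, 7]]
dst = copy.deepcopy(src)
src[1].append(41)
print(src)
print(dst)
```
[[7, 2, 5], [6, 8, 7, 41]]
[[7, 2, 5], [6, 8, 7]]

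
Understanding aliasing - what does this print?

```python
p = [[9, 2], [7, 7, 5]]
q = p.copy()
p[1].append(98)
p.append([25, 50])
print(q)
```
[[9, 2], [7, 7, 5, 98]]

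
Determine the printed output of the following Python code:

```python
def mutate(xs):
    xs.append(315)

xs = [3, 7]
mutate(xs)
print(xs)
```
[3, 7, 315]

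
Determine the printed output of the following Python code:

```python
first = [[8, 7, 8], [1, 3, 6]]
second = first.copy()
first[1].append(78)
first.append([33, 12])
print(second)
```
[[8, 7, 8], [1, 3, 6, 78]]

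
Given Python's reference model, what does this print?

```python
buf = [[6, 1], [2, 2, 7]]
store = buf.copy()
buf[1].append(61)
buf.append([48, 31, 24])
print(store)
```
[[6, 1], [2, 2, 7, 61]]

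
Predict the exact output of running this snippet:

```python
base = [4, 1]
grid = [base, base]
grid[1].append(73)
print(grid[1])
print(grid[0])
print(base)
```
[4, 1, 73]
[4, 1, 73]
[4, 1, 73]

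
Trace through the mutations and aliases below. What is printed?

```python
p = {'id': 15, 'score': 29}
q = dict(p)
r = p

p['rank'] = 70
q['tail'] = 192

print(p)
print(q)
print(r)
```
{'id': 15, 'score': 29, 'rank': 70}
{'id': 15, 'score': 29, 'tail': 192}
{'id': 15, 'score': 29, 'rank': 70}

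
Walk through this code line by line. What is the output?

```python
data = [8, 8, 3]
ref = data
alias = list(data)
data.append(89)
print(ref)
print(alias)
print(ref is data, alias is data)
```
[8, 8, 3, 89]
[8, 8, 3]
True False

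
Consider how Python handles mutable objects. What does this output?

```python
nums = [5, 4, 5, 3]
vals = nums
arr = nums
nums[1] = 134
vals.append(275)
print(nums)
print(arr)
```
[5, 134, 5, 3, 275]
[5, 134, 5, 3, 275]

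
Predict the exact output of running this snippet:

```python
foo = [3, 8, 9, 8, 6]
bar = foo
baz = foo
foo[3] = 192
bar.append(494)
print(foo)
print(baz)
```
[3, 8, 9, 192, 6, 494]
[3, 8, 9, 192, 6, 494]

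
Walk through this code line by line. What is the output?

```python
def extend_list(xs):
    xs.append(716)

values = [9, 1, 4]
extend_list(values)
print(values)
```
[9, 1, 4, 716]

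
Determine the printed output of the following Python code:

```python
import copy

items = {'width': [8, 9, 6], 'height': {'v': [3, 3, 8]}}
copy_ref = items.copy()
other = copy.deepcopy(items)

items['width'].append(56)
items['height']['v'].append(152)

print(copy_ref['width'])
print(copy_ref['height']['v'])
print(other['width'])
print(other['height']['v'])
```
[8, 9, 6, 56]
[3, 3, 8, 152]
[8, 9, 6]
[3, 3, 8]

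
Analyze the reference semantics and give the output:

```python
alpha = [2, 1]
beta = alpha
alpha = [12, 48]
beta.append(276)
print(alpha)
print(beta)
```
[12, 48]
[2, 1, 276]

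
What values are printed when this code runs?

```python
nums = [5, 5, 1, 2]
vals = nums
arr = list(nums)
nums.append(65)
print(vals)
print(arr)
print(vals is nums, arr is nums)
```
[5, 5, 1, 2, 65]
[5, 5, 1, 2]
True False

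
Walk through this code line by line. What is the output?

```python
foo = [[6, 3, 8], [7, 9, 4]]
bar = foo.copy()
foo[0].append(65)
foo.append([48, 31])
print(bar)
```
[[6, 3, 8, 65], [7, 9, 4]]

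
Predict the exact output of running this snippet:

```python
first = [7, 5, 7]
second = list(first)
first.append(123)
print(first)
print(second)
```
[7, 5, 7, 123]
[7, 5, 7]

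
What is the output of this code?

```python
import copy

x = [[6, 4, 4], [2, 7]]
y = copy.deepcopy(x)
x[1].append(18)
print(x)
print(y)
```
[[6, 4, 4], [2, 7, 18]]
[[6, 4, 4], [2, 7]]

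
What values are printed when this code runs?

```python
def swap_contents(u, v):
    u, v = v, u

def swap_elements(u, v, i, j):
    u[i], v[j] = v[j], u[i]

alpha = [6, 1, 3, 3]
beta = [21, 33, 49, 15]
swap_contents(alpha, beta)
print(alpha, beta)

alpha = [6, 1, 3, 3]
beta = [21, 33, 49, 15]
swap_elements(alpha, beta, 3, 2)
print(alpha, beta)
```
[6, 1, 3, 3] [21, 33, 49, 15]
[6, 1, 3, 49] [21, 33, 3, 15]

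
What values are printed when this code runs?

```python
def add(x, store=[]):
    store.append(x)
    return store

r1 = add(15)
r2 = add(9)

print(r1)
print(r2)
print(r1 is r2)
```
[15, 9]
[15, 9]
True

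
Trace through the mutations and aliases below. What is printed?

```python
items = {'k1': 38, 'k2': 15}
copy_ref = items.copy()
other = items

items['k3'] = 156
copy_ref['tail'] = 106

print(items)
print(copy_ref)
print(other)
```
{'k1': 38, 'k2': 15, 'k3': 156}
{'k1': 38, 'k2': 15, 'tail': 106}
{'k1': 38, 'k2': 15, 'k3': 156}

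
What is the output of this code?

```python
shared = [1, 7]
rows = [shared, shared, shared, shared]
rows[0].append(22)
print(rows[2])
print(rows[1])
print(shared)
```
[1, 7, 22]
[1, 7, 22]
[1, 7, 22]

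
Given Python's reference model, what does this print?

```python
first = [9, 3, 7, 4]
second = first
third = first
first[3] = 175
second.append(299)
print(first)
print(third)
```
[9, 3, 7, 175, 299]
[9, 3, 7, 175, 299]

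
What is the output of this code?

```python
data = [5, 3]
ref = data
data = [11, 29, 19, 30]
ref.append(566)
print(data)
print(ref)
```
[11, 29, 19, 30]
[5, 3, 566]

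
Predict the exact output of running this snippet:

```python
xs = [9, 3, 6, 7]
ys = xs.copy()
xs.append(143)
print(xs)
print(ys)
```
[9, 3, 6, 7, 143]
[9, 3, 6, 7]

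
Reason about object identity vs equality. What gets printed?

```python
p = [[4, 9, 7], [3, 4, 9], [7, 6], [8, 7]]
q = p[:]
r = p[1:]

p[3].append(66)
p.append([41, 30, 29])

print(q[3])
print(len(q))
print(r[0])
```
[8, 7, 66]
4
[3, 4, 9]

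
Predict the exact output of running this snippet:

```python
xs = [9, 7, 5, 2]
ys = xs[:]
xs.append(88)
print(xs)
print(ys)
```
[9, 7, 5, 2, 88]
[9, 7, 5, 2]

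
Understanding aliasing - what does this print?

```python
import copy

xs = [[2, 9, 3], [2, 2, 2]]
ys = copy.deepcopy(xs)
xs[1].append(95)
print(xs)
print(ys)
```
[[2, 9, 3], [2, 2, 2, 95]]
[[2, 9, 3], [2, 2, 2]]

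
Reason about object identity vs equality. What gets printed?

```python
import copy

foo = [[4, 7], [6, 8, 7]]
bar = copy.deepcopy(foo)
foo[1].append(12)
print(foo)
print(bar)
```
[[4, 7], [6, 8, 7, 12]]
[[4, 7], [6, 8, 7]]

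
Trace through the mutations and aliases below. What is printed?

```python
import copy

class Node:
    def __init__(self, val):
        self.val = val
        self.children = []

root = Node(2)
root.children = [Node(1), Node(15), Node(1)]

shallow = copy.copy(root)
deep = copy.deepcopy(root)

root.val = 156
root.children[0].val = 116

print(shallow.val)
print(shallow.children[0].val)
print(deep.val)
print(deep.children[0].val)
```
2
116
2
1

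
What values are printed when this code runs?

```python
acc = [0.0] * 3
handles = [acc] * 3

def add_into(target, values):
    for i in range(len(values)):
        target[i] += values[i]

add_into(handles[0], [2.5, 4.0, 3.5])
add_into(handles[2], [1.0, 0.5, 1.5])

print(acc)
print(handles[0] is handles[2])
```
[3.5, 4.5, 5.0]
True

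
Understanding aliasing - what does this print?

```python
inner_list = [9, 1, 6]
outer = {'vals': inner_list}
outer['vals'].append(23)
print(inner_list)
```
[9, 1, 6, 23]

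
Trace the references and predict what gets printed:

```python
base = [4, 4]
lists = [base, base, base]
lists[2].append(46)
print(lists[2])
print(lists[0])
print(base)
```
[4, 4, 46]
[4, 4, 46]
[4, 4, 46]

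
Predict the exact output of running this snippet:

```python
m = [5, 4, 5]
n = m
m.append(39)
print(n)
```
[5, 4, 5, 39]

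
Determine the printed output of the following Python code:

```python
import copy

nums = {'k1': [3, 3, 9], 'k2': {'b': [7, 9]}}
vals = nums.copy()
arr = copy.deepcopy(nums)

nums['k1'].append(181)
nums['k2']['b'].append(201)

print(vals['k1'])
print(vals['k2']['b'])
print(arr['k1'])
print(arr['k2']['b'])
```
[3, 3, 9, 181]
[7, 9, 201]
[3, 3, 9]
[7, 9]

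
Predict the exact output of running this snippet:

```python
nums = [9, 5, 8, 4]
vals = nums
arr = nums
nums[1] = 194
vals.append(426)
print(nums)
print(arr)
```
[9, 194, 8, 4, 426]
[9, 194, 8, 4, 426]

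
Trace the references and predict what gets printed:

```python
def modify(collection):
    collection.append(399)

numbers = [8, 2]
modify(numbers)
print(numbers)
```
[8, 2, 399]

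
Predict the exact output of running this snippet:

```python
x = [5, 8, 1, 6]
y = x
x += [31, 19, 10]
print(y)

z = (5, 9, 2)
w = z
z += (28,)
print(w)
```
[5, 8, 1, 6, 31, 19, 10]
(5, 9, 2)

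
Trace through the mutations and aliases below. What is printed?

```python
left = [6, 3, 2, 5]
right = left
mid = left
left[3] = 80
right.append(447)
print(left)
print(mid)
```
[6, 3, 2, 80, 447]
[6, 3, 2, 80, 447]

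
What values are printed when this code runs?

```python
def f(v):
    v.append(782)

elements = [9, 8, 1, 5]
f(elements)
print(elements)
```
[9, 8, 1, 5, 782]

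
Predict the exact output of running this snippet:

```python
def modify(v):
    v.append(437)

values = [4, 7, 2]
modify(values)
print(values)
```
[4, 7, 2, 437]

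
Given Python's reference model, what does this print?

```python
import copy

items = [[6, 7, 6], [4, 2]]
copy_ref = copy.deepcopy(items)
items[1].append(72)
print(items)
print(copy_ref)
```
[[6, 7, 6], [4, 2, 72]]
[[6, 7, 6], [4, 2]]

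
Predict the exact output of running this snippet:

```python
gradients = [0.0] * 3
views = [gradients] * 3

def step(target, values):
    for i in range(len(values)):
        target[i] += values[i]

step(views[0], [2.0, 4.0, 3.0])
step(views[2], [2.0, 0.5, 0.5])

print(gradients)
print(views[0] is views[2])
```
[4.0, 4.5, 3.5]
True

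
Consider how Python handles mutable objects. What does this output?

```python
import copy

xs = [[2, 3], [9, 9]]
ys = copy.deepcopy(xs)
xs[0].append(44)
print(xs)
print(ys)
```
[[2, 3, 44], [9, 9]]
[[2, 3], [9, 9]]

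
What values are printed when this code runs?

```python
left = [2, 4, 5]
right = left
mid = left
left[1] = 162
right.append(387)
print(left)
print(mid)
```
[2, 162, 5, 387]
[2, 162, 5, 387]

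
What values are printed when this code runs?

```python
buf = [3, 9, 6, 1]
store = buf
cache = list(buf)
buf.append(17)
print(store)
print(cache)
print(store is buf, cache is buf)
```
[3, 9, 6, 1, 17]
[3, 9, 6, 1]
True False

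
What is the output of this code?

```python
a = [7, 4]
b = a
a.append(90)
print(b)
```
[7, 4, 90]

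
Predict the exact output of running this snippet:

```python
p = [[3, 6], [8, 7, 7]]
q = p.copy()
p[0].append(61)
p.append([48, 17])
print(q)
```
[[3, 6, 61], [8, 7, 7]]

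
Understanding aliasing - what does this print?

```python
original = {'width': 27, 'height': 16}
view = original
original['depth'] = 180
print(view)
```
{'width': 27, 'height': 16, 'depth': 180}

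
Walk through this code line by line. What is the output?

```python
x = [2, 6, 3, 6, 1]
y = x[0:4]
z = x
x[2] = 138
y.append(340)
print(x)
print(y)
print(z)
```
[2, 6, 138, 6, 1]
[2, 6, 3, 6, 340]
[2, 6, 138, 6, 1]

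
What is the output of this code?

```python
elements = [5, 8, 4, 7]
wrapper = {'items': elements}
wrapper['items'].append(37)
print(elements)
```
[5, 8, 4, 7, 37]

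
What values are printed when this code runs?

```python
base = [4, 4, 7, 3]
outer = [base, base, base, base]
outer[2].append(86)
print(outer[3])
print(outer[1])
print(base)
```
[4, 4, 7, 3, 86]
[4, 4, 7, 3, 86]
[4, 4, 7, 3, 86]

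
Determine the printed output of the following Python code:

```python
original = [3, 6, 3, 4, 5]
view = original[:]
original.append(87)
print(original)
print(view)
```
[3, 6, 3, 4, 5, 87]
[3, 6, 3, 4, 5]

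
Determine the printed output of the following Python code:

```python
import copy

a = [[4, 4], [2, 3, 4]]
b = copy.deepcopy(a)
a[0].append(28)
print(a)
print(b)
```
[[4, 4, 28], [2, 3, 4]]
[[4, 4], [2, 3, 4]]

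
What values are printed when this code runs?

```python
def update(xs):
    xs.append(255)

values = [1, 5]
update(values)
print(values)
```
[1, 5, 255]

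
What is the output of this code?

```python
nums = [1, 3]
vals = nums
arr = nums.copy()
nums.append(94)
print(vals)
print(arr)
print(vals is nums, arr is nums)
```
[1, 3, 94]
[1, 3]
True False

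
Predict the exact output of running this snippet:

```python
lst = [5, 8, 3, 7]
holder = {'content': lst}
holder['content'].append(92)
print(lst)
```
[5, 8, 3, 7, 92]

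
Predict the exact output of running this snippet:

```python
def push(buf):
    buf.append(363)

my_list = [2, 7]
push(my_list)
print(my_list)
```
[2, 7, 363]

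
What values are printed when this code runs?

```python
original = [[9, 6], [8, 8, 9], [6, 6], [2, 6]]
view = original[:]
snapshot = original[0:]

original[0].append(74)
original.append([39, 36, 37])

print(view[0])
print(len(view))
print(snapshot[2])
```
[9, 6, 74]
4
[6, 6]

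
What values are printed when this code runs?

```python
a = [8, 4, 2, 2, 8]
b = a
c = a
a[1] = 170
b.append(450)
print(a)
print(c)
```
[8, 170, 2, 2, 8, 450]
[8, 170, 2, 2, 8, 450]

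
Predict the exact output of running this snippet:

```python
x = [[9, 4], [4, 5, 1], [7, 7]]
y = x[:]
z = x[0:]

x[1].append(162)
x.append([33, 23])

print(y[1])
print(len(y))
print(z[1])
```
[4, 5, 1, 162]
3
[4, 5, 1, 162]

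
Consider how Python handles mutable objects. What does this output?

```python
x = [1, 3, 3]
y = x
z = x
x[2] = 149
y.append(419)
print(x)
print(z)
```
[1, 3, 149, 419]
[1, 3, 149, 419]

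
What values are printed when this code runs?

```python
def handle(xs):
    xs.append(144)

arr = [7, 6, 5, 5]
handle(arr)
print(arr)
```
[7, 6, 5, 5, 144]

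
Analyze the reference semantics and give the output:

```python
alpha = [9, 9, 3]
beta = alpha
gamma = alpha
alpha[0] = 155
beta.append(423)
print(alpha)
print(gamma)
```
[155, 9, 3, 423]
[155, 9, 3, 423]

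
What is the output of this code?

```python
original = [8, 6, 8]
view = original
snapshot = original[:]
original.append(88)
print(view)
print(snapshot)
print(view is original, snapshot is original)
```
[8, 6, 8, 88]
[8, 6, 8]
True False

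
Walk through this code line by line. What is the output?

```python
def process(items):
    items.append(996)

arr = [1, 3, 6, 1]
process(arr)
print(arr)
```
[1, 3, 6, 1, 996]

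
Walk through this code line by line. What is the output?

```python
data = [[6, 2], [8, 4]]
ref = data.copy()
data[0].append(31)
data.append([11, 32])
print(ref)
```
[[6, 2, 31], [8, 4]]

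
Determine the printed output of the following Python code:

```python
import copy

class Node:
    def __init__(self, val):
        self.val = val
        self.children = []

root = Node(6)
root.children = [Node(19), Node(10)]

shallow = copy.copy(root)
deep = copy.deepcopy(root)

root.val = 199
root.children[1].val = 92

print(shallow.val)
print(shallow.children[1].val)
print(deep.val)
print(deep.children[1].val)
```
6
92
6
10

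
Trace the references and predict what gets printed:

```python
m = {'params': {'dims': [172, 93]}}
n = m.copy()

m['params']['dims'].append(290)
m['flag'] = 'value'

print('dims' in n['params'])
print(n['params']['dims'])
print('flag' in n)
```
True
[172, 93, 290]
False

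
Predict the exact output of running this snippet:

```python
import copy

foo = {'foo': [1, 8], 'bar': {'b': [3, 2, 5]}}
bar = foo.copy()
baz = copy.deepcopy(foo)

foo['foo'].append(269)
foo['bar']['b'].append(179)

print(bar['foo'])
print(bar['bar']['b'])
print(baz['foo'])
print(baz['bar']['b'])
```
[1, 8, 269]
[3, 2, 5, 179]
[1, 8]
[3, 2, 5]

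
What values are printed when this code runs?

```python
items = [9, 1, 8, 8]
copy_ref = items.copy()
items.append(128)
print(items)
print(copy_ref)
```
[9, 1, 8, 8, 128]
[9, 1, 8, 8]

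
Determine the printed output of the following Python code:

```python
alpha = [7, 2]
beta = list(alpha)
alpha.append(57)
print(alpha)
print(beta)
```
[7, 2, 57]
[7, 2]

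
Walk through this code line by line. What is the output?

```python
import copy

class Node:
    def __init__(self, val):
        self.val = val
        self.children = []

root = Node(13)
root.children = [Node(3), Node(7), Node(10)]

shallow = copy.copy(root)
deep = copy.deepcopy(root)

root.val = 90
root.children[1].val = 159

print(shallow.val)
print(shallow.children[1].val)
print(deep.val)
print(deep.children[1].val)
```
13
159
13
7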